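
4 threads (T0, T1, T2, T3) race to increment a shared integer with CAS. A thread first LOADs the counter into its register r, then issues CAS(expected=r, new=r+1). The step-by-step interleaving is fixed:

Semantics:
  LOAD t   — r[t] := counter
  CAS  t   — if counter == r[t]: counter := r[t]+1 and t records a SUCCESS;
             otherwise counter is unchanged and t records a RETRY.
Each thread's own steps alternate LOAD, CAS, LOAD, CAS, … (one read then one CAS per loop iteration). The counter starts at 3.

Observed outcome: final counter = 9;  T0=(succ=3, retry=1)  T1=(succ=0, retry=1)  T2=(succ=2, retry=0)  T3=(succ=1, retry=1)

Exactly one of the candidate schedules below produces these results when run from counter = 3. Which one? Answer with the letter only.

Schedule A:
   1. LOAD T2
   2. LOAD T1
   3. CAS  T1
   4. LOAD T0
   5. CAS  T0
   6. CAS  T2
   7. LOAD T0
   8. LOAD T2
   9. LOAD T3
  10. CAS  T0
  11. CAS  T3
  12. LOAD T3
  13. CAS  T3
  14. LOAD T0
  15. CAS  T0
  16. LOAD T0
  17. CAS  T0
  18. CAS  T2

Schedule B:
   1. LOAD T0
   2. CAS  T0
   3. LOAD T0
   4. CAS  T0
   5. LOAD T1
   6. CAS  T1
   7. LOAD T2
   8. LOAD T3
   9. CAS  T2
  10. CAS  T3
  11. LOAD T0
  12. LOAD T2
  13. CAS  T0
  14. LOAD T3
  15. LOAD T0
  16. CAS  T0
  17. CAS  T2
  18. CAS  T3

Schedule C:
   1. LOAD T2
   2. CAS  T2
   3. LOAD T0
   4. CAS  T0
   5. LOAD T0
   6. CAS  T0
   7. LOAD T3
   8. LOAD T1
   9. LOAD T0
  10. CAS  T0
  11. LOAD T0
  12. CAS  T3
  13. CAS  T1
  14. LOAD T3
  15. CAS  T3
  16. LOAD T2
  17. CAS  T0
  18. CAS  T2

C

Run C:
1. LOAD T2 → mem=3 r[T2]=3 [LOAD]
2. CAS T2 → mem=4 r[T2]=3 [OK]
3. LOAD T0 → mem=4 r[T0]=4 [LOAD]
4. CAS T0 → mem=5 r[T0]=4 [OK]
5. LOAD T0 → mem=5 r[T0]=5 [LOAD]
6. CAS T0 → mem=6 r[T0]=5 [OK]
7. LOAD T3 → mem=6 r[T3]=6 [LOAD]
8. LOAD T1 → mem=6 r[T1]=6 [LOAD]
9. LOAD T0 → mem=6 r[T0]=6 [LOAD]
10. CAS T0 → mem=7 r[T0]=6 [OK]
11. LOAD T0 → mem=7 r[T0]=7 [LOAD]
12. CAS T3 → mem=7 r[T3]=6 [RETRY]
13. CAS T1 → mem=7 r[T1]=6 [RETRY]
14. LOAD T3 → mem=7 r[T3]=7 [LOAD]
15. CAS T3 → mem=8 r[T3]=7 [OK]
16. LOAD T2 → mem=8 r[T2]=8 [LOAD]
17. CAS T0 → mem=8 r[T0]=7 [RETRY]
18. CAS T2 → mem=9 r[T2]=8 [OK]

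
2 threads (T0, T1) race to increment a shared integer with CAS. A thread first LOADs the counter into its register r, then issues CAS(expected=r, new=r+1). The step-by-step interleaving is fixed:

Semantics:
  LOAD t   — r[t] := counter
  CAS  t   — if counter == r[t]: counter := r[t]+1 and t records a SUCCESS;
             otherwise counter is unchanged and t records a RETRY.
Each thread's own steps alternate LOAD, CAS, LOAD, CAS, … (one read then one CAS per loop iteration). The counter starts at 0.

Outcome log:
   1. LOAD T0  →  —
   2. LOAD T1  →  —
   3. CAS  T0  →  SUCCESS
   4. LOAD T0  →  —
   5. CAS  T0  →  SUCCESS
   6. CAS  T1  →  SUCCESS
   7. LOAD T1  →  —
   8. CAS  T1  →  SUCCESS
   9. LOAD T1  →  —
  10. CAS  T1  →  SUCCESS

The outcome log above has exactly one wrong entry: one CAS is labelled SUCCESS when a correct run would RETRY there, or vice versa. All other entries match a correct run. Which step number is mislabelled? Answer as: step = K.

Re-executing:
step 1: T0 LOAD ⇒ load; ctr=0 reg=0
step 2: T1 LOAD ⇒ load; ctr=0 reg=0
step 3: T0 CAS ⇒ ok; ctr=1 reg=0
step 4: T0 LOAD ⇒ load; ctr=1 reg=1
step 5: T0 CAS ⇒ ok; ctr=2 reg=1
step 6: T1 CAS ⇒ retry; ctr=2 reg=0
step 7: T1 LOAD ⇒ load; ctr=2 reg=2
step 8: T1 CAS ⇒ ok; ctr=3 reg=2
step 9: T1 LOAD ⇒ load; ctr=3 reg=3
step 10: T1 CAS ⇒ ok; ctr=4 reg=3
Log disagrees first at step 6.

step = 6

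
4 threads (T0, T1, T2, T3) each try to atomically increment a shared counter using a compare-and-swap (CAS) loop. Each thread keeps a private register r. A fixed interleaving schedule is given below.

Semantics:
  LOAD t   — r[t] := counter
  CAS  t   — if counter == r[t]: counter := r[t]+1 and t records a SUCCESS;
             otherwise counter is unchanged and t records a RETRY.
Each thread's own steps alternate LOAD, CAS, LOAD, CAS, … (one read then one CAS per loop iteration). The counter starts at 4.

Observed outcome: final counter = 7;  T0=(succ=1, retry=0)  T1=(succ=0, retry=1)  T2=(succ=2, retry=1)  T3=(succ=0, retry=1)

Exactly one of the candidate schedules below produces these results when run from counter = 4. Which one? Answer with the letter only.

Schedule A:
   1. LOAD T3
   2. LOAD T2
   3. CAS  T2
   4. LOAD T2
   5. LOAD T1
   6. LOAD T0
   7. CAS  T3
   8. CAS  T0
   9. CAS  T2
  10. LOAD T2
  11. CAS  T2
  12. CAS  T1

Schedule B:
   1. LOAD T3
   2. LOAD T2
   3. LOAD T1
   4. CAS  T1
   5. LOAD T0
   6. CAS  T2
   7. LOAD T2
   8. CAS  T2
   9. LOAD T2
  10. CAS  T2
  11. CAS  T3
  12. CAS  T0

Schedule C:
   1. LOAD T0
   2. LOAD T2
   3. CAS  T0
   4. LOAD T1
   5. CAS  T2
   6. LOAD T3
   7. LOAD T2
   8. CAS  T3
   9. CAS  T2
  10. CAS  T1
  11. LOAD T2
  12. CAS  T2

Tracing schedule A:
step 1: T3 LOAD ⇒ load; ctr=4 reg=4
step 2: T2 LOAD ⇒ load; ctr=4 reg=4
step 3: T2 CAS ⇒ ok; ctr=5 reg=4
step 4: T2 LOAD ⇒ load; ctr=5 reg=5
step 5: T1 LOAD ⇒ load; ctr=5 reg=5
step 6: T0 LOAD ⇒ load; ctr=5 reg=5
step 7: T3 CAS ⇒ retry; ctr=5 reg=4
step 8: T0 CAS ⇒ ok; ctr=6 reg=5
step 9: T2 CAS ⇒ retry; ctr=6 reg=5
step 10: T2 LOAD ⇒ load; ctr=6 reg=6
step 11: T2 CAS ⇒ ok; ctr=7 reg=6
step 12: T1 CAS ⇒ retry; ctr=7 reg=5

A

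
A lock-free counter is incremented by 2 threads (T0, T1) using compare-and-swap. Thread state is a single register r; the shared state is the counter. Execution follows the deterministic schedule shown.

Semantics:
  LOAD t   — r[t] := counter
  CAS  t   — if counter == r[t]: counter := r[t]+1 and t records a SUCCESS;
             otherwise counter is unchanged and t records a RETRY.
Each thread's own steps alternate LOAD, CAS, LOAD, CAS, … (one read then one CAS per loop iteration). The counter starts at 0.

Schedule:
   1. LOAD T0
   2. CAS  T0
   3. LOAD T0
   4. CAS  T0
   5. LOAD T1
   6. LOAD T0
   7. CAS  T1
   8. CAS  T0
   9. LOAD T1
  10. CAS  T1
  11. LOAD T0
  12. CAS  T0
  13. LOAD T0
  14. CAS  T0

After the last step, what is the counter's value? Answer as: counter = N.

1. LOAD T0 → mem=0 r[T0]=0 [LOAD]
2. CAS T0 → mem=1 r[T0]=0 [OK]
3. LOAD T0 → mem=1 r[T0]=1 [LOAD]
4. CAS T0 → mem=2 r[T0]=1 [OK]
5. LOAD T1 → mem=2 r[T1]=2 [LOAD]
6. LOAD T0 → mem=2 r[T0]=2 [LOAD]
7. CAS T1 → mem=3 r[T1]=2 [OK]
8. CAS T0 → mem=3 r[T0]=2 [RETRY]
9. LOAD T1 → mem=3 r[T1]=3 [LOAD]
10. CAS T1 → mem=4 r[T1]=3 [OK]
11. LOAD T0 → mem=4 r[T0]=4 [LOAD]
12. CAS T0 → mem=5 r[T0]=4 [OK]
13. LOAD T0 → mem=5 r[T0]=5 [LOAD]
14. CAS T0 → mem=6 r[T0]=5 [OK]

counter = 6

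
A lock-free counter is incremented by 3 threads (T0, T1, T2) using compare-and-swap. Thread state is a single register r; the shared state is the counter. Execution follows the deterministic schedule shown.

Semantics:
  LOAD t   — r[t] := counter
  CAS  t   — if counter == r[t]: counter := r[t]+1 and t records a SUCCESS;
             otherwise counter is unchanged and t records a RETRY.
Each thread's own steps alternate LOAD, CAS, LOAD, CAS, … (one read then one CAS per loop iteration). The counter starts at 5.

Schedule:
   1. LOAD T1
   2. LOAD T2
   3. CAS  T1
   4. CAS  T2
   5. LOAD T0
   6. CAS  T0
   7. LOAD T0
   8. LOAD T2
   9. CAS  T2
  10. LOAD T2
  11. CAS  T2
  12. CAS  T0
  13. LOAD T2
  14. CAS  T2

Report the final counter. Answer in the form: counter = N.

step 1: T1 LOAD ⇒ load; ctr=5 reg=5
step 2: T2 LOAD ⇒ load; ctr=5 reg=5
step 3: T1 CAS ⇒ ok; ctr=6 reg=5
step 4: T2 CAS ⇒ retry; ctr=6 reg=5
step 5: T0 LOAD ⇒ load; ctr=6 reg=6
step 6: T0 CAS ⇒ ok; ctr=7 reg=6
step 7: T0 LOAD ⇒ load; ctr=7 reg=7
step 8: T2 LOAD ⇒ load; ctr=7 reg=7
step 9: T2 CAS ⇒ ok; ctr=8 reg=7
step 10: T2 LOAD ⇒ load; ctr=8 reg=8
step 11: T2 CAS ⇒ ok; ctr=9 reg=8
step 12: T0 CAS ⇒ retry; ctr=9 reg=7
step 13: T2 LOAD ⇒ load; ctr=9 reg=9
step 14: T2 CAS ⇒ ok; ctr=10 reg=9

counter = 10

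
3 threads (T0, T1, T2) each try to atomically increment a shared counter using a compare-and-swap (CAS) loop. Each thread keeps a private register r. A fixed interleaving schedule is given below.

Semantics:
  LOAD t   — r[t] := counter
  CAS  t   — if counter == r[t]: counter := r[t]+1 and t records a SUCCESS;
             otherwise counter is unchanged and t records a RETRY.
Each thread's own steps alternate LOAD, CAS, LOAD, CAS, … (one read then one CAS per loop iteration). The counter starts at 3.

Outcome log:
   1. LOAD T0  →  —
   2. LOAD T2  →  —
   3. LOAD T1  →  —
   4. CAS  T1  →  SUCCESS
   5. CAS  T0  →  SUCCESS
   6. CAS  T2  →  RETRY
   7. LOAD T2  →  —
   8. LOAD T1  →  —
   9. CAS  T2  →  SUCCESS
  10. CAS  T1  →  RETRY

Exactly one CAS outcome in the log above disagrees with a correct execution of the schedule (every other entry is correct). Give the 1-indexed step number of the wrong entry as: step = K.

step = 5

Correct run:
step 1: T0 LOAD ⇒ load; ctr=3 reg=3
step 2: T2 LOAD ⇒ load; ctr=3 reg=3
step 3: T1 LOAD ⇒ load; ctr=3 reg=3
step 4: T1 CAS ⇒ ok; ctr=4 reg=3
step 5: T0 CAS ⇒ retry; ctr=4 reg=3
step 6: T2 CAS ⇒ retry; ctr=4 reg=3
step 7: T2 LOAD ⇒ load; ctr=4 reg=4
step 8: T1 LOAD ⇒ load; ctr=4 reg=4
step 9: T2 CAS ⇒ ok; ctr=5 reg=4
step 10: T1 CAS ⇒ retry; ctr=5 reg=4
Flip is step 5.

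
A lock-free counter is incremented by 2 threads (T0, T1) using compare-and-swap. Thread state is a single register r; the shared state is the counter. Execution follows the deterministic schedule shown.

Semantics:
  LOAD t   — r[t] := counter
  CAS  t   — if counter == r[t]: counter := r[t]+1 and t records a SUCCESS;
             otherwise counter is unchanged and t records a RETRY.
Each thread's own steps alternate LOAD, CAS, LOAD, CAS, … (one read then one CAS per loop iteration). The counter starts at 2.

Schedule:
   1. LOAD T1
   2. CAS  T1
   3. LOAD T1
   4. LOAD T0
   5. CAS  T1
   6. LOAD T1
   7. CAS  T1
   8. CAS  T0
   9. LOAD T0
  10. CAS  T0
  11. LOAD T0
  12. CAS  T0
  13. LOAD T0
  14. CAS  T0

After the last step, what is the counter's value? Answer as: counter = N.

counter = 8

T1 LOAD — after: cnt=2, r=2 — load
T1 CAS — after: cnt=3, r=2 — ok
T1 LOAD — after: cnt=3, r=3 — load
T0 LOAD — after: cnt=3, r=3 — load
T1 CAS — after: cnt=4, r=3 — ok
T1 LOAD — after: cnt=4, r=4 — load
T1 CAS — after: cnt=5, r=4 — ok
T0 CAS — after: cnt=5, r=3 — retry
T0 LOAD — after: cnt=5, r=5 — load
T0 CAS — after: cnt=6, r=5 — ok
T0 LOAD — after: cnt=6, r=6 — load
T0 CAS — after: cnt=7, r=6 — ok
T0 LOAD — after: cnt=7, r=7 — load
T0 CAS — after: cnt=8, r=7 — ok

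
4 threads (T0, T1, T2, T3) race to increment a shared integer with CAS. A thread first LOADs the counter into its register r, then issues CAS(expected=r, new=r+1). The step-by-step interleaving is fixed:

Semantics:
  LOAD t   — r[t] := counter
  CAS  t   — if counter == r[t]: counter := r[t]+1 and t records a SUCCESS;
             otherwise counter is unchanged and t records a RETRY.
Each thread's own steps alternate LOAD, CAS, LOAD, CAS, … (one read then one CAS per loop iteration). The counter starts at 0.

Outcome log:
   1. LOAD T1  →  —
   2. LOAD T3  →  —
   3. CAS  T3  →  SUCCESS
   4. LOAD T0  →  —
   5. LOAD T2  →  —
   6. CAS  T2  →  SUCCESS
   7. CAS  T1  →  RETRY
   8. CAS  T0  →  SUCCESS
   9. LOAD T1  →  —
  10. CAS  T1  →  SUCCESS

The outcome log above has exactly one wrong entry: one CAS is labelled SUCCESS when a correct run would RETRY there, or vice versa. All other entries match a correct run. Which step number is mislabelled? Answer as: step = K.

step = 8

Correct run:
[1] T1.load  rd  (counter 0, T1.r 0)
[2] T3.load  rd  (counter 0, T3.r 0)
[3] T3.cas  hit  (counter 1, T3.r 0)
[4] T0.load  rd  (counter 1, T0.r 1)
[5] T2.load  rd  (counter 1, T2.r 1)
[6] T2.cas  hit  (counter 2, T2.r 1)
[7] T1.cas  miss  (counter 2, T1.r 0)
[8] T0.cas  miss  (counter 2, T0.r 1)
[9] T1.load  rd  (counter 2, T1.r 2)
[10] T1.cas  hit  (counter 3, T1.r 2)
Flip is step 8.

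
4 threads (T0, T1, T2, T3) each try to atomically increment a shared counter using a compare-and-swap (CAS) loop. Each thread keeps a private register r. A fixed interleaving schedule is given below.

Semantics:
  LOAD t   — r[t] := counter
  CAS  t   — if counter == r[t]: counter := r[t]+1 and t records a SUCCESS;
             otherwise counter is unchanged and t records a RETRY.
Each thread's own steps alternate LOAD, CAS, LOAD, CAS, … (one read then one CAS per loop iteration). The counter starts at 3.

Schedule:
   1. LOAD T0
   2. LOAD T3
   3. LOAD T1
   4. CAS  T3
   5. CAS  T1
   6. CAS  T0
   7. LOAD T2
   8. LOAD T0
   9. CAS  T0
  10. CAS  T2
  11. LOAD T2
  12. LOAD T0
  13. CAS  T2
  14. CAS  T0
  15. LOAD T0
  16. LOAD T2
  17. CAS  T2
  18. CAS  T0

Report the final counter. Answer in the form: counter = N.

T0 LOAD — after: cnt=3, r=3 — load
T3 LOAD — after: cnt=3, r=3 — load
T1 LOAD — after: cnt=3, r=3 — load
T3 CAS — after: cnt=4, r=3 — ok
T1 CAS — after: cnt=4, r=3 — retry
T0 CAS — after: cnt=4, r=3 — retry
T2 LOAD — after: cnt=4, r=4 — load
T0 LOAD — after: cnt=4, r=4 — load
T0 CAS — after: cnt=5, r=4 — ok
T2 CAS — after: cnt=5, r=4 — retry
T2 LOAD — after: cnt=5, r=5 — load
T0 LOAD — after: cnt=5, r=5 — load
T2 CAS — after: cnt=6, r=5 — ok
T0 CAS — after: cnt=6, r=5 — retry
T0 LOAD — after: cnt=6, r=6 — load
T2 LOAD — after: cnt=6, r=6 — load
T2 CAS — after: cnt=7, r=6 — ok
T0 CAS — after: cnt=7, r=6 — retry

counter = 7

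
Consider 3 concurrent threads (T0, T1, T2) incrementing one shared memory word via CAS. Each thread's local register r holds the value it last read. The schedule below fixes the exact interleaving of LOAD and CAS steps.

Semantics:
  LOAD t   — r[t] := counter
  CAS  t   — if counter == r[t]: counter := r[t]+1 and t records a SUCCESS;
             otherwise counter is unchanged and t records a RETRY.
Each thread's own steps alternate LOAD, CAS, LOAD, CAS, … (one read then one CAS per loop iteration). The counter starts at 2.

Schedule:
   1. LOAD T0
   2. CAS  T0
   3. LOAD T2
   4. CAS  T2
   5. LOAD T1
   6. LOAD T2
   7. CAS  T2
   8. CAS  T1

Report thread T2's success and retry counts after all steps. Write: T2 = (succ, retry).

T2 = (2, 0)

[1] T0.load  rd  (counter 2, T0.r 2)
[2] T0.cas  hit  (counter 3, T0.r 2)
[3] T2.load  rd  (counter 3, T2.r 3)
[4] T2.cas  hit  (counter 4, T2.r 3)
[5] T1.load  rd  (counter 4, T1.r 4)
[6] T2.load  rd  (counter 4, T2.r 4)
[7] T2.cas  hit  (counter 5, T2.r 4)
[8] T1.cas  miss  (counter 5, T1.r 4)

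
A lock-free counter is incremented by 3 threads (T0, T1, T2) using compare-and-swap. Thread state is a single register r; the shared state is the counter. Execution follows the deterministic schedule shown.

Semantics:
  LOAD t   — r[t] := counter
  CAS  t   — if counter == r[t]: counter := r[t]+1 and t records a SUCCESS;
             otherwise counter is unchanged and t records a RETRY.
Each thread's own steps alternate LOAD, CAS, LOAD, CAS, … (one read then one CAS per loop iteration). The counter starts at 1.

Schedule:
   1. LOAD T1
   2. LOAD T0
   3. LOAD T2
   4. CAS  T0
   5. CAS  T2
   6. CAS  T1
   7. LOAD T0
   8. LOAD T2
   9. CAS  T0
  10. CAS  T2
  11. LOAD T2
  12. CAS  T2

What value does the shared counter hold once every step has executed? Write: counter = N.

counter = 4

step 1: T1 LOAD ⇒ load; ctr=1 reg=1
step 2: T0 LOAD ⇒ load; ctr=1 reg=1
step 3: T2 LOAD ⇒ load; ctr=1 reg=1
step 4: T0 CAS ⇒ ok; ctr=2 reg=1
step 5: T2 CAS ⇒ retry; ctr=2 reg=1
step 6: T1 CAS ⇒ retry; ctr=2 reg=1
step 7: T0 LOAD ⇒ load; ctr=2 reg=2
step 8: T2 LOAD ⇒ load; ctr=2 reg=2
step 9: T0 CAS ⇒ ok; ctr=3 reg=2
step 10: T2 CAS ⇒ retry; ctr=3 reg=2
step 11: T2 LOAD ⇒ load; ctr=3 reg=3
step 12: T2 CAS ⇒ ok; ctr=4 reg=3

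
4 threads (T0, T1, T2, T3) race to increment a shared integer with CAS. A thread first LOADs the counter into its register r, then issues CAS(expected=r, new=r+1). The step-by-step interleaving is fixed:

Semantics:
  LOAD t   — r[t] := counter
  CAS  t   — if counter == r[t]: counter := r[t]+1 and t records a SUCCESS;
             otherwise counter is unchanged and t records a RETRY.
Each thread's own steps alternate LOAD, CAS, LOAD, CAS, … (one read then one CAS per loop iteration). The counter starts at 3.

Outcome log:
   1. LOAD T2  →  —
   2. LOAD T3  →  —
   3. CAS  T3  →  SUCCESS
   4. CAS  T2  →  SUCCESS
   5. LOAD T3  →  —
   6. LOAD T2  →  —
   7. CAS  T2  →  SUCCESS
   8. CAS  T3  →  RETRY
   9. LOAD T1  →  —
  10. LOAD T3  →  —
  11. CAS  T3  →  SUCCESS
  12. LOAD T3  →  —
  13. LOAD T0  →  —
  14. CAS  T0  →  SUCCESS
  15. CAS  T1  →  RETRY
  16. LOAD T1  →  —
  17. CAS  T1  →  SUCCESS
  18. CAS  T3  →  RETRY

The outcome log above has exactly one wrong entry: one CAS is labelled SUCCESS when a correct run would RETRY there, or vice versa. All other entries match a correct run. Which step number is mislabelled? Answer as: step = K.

step = 4

Re-executing:
#1 T2 reads 3
#2 T3 reads 3
#3 T3 CAS(3→4) writes; counter now 4
#4 T2 CAS(3→4) fails; counter now 4
#5 T3 reads 4
#6 T2 reads 4
#7 T2 CAS(4→5) writes; counter now 5
#8 T3 CAS(4→5) fails; counter now 5
#9 T1 reads 5
#10 T3 reads 5
#11 T3 CAS(5→6) writes; counter now 6
#12 T3 reads 6
#13 T0 reads 6
#14 T0 CAS(6→7) writes; counter now 7
#15 T1 CAS(5→6) fails; counter now 7
#16 T1 reads 7
#17 T1 CAS(7→8) writes; counter now 8
#18 T3 CAS(6→7) fails; counter now 8
Log disagrees first at step 4.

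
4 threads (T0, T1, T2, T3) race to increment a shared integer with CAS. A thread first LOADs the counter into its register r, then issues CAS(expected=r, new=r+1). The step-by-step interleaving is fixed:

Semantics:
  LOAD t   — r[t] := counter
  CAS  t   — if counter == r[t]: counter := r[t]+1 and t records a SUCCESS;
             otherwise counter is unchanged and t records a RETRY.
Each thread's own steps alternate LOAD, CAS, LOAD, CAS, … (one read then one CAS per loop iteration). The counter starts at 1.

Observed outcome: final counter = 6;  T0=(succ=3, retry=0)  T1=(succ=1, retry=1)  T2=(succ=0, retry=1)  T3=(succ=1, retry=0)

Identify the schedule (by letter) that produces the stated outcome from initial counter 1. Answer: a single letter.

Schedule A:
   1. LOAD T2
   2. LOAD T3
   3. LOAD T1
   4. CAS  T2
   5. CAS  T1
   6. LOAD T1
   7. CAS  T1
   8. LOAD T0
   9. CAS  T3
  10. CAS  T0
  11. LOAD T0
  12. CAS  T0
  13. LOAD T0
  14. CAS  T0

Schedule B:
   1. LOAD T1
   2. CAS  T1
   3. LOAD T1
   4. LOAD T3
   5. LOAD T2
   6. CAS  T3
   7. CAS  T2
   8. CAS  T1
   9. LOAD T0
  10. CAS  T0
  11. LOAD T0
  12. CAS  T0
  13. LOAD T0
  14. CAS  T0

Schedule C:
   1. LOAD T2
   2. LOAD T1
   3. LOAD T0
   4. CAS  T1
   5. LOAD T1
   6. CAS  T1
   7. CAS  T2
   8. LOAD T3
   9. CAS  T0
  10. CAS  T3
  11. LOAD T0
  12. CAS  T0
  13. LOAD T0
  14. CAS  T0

Tracing schedule B:
[1] T1.load  rd  (counter 1, T1.r 1)
[2] T1.cas  hit  (counter 2, T1.r 1)
[3] T1.load  rd  (counter 2, T1.r 2)
[4] T3.load  rd  (counter 2, T3.r 2)
[5] T2.load  rd  (counter 2, T2.r 2)
[6] T3.cas  hit  (counter 3, T3.r 2)
[7] T2.cas  miss  (counter 3, T2.r 2)
[8] T1.cas  miss  (counter 3, T1.r 2)
[9] T0.load  rd  (counter 3, T0.r 3)
[10] T0.cas  hit  (counter 4, T0.r 3)
[11] T0.load  rd  (counter 4, T0.r 4)
[12] T0.cas  hit  (counter 5, T0.r 4)
[13] T0.load  rd  (counter 5, T0.r 5)
[14] T0.cas  hit  (counter 6, T0.r 5)

B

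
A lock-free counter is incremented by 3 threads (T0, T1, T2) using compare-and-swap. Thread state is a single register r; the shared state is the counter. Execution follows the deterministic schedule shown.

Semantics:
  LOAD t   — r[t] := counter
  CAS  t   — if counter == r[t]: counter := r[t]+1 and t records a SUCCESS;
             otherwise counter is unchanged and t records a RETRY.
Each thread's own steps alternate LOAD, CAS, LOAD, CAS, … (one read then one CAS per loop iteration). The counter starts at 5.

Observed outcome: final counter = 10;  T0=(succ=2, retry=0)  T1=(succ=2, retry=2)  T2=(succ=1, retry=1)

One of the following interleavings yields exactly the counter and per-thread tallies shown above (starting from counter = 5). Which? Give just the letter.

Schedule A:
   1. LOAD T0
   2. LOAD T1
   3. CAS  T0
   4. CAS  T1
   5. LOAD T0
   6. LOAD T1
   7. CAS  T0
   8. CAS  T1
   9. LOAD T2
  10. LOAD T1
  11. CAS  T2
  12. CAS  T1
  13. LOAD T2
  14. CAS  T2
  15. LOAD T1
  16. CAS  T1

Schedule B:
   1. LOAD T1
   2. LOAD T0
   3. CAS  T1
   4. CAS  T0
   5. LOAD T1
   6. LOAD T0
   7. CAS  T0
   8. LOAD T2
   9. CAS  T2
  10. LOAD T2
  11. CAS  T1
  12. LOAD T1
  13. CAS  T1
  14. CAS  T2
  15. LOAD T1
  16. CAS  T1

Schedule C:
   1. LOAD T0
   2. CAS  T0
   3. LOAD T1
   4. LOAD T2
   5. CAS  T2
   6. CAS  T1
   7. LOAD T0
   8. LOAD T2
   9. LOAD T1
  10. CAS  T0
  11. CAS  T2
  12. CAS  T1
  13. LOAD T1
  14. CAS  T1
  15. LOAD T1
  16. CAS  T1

C

Simulating candidate C:
step 1: T0 LOAD ⇒ load; ctr=5 reg=5
step 2: T0 CAS ⇒ ok; ctr=6 reg=5
step 3: T1 LOAD ⇒ load; ctr=6 reg=6
step 4: T2 LOAD ⇒ load; ctr=6 reg=6
step 5: T2 CAS ⇒ ok; ctr=7 reg=6
step 6: T1 CAS ⇒ retry; ctr=7 reg=6
step 7: T0 LOAD ⇒ load; ctr=7 reg=7
step 8: T2 LOAD ⇒ load; ctr=7 reg=7
step 9: T1 LOAD ⇒ load; ctr=7 reg=7
step 10: T0 CAS ⇒ ok; ctr=8 reg=7
step 11: T2 CAS ⇒ retry; ctr=8 reg=7
step 12: T1 CAS ⇒ retry; ctr=8 reg=7
step 13: T1 LOAD ⇒ load; ctr=8 reg=8
step 14: T1 CAS ⇒ ok; ctr=9 reg=8
step 15: T1 LOAD ⇒ load; ctr=9 reg=9
step 16: T1 CAS ⇒ ok; ctr=10 reg=9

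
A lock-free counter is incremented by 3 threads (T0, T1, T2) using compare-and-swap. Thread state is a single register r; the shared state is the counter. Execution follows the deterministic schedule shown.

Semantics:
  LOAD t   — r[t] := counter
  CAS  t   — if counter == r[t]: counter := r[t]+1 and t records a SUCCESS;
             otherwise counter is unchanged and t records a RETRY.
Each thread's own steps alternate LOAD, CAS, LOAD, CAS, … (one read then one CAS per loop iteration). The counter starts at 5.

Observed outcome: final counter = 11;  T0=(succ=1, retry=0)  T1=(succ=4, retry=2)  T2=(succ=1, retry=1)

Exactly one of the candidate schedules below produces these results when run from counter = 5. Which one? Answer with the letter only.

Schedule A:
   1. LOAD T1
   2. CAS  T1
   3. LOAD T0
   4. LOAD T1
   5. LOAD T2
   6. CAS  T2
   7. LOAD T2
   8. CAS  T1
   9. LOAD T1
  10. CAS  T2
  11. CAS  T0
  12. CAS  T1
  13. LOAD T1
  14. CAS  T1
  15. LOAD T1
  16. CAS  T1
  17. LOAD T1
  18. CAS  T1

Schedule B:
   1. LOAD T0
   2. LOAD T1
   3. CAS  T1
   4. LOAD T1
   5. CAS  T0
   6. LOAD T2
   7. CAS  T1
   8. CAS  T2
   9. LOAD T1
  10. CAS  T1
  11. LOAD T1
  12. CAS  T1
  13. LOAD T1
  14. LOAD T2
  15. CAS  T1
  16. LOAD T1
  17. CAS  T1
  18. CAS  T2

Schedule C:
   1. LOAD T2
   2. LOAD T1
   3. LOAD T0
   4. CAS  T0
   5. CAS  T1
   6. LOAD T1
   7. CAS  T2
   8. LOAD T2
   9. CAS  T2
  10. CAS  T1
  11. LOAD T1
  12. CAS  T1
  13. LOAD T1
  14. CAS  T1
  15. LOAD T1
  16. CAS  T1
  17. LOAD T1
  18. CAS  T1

Run C:
T2 LOAD — after: cnt=5, r=5 — load
T1 LOAD — after: cnt=5, r=5 — load
T0 LOAD — after: cnt=5, r=5 — load
T0 CAS — after: cnt=6, r=5 — ok
T1 CAS — after: cnt=6, r=5 — retry
T1 LOAD — after: cnt=6, r=6 — load
T2 CAS — after: cnt=6, r=5 — retry
T2 LOAD — after: cnt=6, r=6 — load
T2 CAS — after: cnt=7, r=6 — ok
T1 CAS — after: cnt=7, r=6 — retry
T1 LOAD — after: cnt=7, r=7 — load
T1 CAS — after: cnt=8, r=7 — ok
T1 LOAD — after: cnt=8, r=8 — load
T1 CAS — after: cnt=9, r=8 — ok
T1 LOAD — after: cnt=9, r=9 — load
T1 CAS — after: cnt=10, r=9 — ok
T1 LOAD — after: cnt=10, r=10 — load
T1 CAS — after: cnt=11, r=10 — ok

C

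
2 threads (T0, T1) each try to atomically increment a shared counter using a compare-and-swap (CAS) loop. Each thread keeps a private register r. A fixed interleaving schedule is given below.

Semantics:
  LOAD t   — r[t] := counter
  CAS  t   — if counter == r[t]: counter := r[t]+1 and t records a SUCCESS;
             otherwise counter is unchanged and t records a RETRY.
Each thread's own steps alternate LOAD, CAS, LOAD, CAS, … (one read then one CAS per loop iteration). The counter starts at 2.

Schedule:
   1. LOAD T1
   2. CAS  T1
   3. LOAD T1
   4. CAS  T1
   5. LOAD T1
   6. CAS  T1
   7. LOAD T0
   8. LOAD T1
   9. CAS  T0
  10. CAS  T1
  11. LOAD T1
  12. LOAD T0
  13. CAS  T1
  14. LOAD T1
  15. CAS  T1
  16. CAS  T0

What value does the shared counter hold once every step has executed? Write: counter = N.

counter = 8

#1 T1 reads 2
#2 T1 CAS(2→3) writes; counter now 3
#3 T1 reads 3
#4 T1 CAS(3→4) writes; counter now 4
#5 T1 reads 4
#6 T1 CAS(4→5) writes; counter now 5
#7 T0 reads 5
#8 T1 reads 5
#9 T0 CAS(5→6) writes; counter now 6
#10 T1 CAS(5→6) fails; counter now 6
#11 T1 reads 6
#12 T0 reads 6
#13 T1 CAS(6→7) writes; counter now 7
#14 T1 reads 7
#15 T1 CAS(7→8) writes; counter now 8
#16 T0 CAS(6→7) fails; counter now 8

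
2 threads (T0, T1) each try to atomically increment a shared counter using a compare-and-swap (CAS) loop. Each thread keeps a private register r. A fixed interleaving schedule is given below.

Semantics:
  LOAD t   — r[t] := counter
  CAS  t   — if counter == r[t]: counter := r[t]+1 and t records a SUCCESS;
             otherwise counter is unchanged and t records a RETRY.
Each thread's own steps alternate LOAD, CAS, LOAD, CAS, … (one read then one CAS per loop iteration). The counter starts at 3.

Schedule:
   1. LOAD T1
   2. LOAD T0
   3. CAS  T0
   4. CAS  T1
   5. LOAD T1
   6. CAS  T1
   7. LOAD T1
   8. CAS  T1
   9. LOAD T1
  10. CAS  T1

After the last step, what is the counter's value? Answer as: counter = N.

counter = 7

step 1: T1 LOAD ⇒ load; ctr=3 reg=3
step 2: T0 LOAD ⇒ load; ctr=3 reg=3
step 3: T0 CAS ⇒ ok; ctr=4 reg=3
step 4: T1 CAS ⇒ retry; ctr=4 reg=3
step 5: T1 LOAD ⇒ load; ctr=4 reg=4
step 6: T1 CAS ⇒ ok; ctr=5 reg=4
step 7: T1 LOAD ⇒ load; ctr=5 reg=5
step 8: T1 CAS ⇒ ok; ctr=6 reg=5
step 9: T1 LOAD ⇒ load; ctr=6 reg=6
step 10: T1 CAS ⇒ ok; ctr=7 reg=6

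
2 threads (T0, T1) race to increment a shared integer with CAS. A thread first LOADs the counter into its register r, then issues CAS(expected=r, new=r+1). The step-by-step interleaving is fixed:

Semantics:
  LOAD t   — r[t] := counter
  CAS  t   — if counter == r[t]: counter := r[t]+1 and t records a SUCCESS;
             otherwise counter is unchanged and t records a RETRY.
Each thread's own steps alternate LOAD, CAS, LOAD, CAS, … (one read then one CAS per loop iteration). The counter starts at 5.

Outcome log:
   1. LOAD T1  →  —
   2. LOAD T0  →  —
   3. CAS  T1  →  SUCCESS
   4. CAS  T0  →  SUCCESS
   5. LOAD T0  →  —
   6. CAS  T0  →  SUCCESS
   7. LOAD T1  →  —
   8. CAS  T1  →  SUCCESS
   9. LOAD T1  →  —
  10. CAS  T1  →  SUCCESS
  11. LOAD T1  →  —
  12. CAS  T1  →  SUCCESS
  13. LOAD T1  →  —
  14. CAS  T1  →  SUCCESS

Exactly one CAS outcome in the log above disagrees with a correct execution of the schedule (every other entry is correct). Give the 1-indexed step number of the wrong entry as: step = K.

Re-executing:
T1 LOAD — after: cnt=5, r=5 — load
T0 LOAD — after: cnt=5, r=5 — load
T1 CAS — after: cnt=6, r=5 — ok
T0 CAS — after: cnt=6, r=5 — retry
T0 LOAD — after: cnt=6, r=6 — load
T0 CAS — after: cnt=7, r=6 — ok
T1 LOAD — after: cnt=7, r=7 — load
T1 CAS — after: cnt=8, r=7 — ok
T1 LOAD — after: cnt=8, r=8 — load
T1 CAS — after: cnt=9, r=8 — ok
T1 LOAD — after: cnt=9, r=9 — load
T1 CAS — after: cnt=10, r=9 — ok
T1 LOAD — after: cnt=10, r=10 — load
T1 CAS — after: cnt=11, r=10 — ok
Log disagrees first at step 4.

step = 4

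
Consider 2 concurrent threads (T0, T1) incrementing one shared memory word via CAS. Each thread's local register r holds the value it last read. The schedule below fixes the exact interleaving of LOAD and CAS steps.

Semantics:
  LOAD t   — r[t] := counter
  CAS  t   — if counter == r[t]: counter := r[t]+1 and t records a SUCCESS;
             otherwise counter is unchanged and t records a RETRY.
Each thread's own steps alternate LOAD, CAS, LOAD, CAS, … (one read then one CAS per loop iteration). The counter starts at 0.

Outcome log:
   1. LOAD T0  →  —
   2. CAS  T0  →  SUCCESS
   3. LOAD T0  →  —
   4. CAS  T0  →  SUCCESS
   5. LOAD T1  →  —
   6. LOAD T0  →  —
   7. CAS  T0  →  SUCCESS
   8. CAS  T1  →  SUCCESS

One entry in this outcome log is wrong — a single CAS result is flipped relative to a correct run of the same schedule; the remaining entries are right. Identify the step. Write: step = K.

Re-executing:
step 1: T0 LOAD ⇒ load; ctr=0 reg=0
step 2: T0 CAS ⇒ ok; ctr=1 reg=0
step 3: T0 LOAD ⇒ load; ctr=1 reg=1
step 4: T0 CAS ⇒ ok; ctr=2 reg=1
step 5: T1 LOAD ⇒ load; ctr=2 reg=2
step 6: T0 LOAD ⇒ load; ctr=2 reg=2
step 7: T0 CAS ⇒ ok; ctr=3 reg=2
step 8: T1 CAS ⇒ retry; ctr=3 reg=2
Mismatch at 8.

step = 8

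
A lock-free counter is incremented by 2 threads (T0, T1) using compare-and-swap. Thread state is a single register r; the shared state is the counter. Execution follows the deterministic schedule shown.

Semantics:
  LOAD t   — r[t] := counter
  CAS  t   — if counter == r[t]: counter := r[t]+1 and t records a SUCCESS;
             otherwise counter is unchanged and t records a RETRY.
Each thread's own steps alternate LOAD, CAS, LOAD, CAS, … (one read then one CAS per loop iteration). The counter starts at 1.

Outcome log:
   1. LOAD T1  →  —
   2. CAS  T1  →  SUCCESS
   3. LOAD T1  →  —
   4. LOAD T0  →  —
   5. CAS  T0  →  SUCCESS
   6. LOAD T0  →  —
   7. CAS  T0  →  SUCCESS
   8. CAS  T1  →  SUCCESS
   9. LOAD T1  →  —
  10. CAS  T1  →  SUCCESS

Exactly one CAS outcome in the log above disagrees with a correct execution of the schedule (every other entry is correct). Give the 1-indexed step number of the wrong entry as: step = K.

Correct run:
1. LOAD T1 → mem=1 r[T1]=1 [LOAD]
2. CAS T1 → mem=2 r[T1]=1 [OK]
3. LOAD T1 → mem=2 r[T1]=2 [LOAD]
4. LOAD T0 → mem=2 r[T0]=2 [LOAD]
5. CAS T0 → mem=3 r[T0]=2 [OK]
6. LOAD T0 → mem=3 r[T0]=3 [LOAD]
7. CAS T0 → mem=4 r[T0]=3 [OK]
8. CAS T1 → mem=4 r[T1]=2 [RETRY]
9. LOAD T1 → mem=4 r[T1]=4 [LOAD]
10. CAS T1 → mem=5 r[T1]=4 [OK]
Mismatch at 8.

step = 8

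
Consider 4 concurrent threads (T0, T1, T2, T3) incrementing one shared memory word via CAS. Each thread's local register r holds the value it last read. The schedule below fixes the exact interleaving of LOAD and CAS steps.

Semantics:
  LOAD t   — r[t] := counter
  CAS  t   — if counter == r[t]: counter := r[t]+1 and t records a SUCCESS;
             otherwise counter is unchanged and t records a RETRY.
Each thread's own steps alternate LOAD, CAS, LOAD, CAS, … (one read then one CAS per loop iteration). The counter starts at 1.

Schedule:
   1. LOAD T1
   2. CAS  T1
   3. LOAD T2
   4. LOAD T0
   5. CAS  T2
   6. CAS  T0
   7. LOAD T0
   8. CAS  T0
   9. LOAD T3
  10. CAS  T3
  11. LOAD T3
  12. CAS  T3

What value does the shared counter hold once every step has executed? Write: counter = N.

counter = 6

[1] T1.load  rd  (counter 1, T1.r 1)
[2] T1.cas  hit  (counter 2, T1.r 1)
[3] T2.load  rd  (counter 2, T2.r 2)
[4] T0.load  rd  (counter 2, T0.r 2)
[5] T2.cas  hit  (counter 3, T2.r 2)
[6] T0.cas  miss  (counter 3, T0.r 2)
[7] T0.load  rd  (counter 3, T0.r 3)
[8] T0.cas  hit  (counter 4, T0.r 3)
[9] T3.load  rd  (counter 4, T3.r 4)
[10] T3.cas  hit  (counter 5, T3.r 4)
[11] T3.load  rd  (counter 5, T3.r 5)
[12] T3.cas  hit  (counter 6, T3.r 5)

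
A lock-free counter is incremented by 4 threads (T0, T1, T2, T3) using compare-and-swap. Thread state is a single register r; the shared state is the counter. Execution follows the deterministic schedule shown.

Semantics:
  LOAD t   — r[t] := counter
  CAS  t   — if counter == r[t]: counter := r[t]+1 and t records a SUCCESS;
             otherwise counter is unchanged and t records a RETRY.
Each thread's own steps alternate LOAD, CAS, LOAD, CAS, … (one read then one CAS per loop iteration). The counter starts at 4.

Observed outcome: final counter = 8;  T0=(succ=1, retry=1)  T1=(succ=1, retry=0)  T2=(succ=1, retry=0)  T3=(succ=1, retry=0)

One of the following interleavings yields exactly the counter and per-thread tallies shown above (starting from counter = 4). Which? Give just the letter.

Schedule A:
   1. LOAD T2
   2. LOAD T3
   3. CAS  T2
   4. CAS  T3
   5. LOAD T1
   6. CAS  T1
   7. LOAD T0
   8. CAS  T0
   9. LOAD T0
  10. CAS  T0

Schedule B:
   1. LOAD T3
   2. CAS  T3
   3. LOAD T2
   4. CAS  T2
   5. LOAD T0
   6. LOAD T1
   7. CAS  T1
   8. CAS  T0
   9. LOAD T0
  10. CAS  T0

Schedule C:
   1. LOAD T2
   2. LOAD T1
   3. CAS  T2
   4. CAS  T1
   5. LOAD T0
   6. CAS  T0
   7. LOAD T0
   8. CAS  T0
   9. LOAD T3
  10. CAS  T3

B

Tracing schedule B:
T3 LOAD — after: cnt=4, r=4 — load
T3 CAS — after: cnt=5, r=4 — ok
T2 LOAD — after: cnt=5, r=5 — load
T2 CAS — after: cnt=6, r=5 — ok
T0 LOAD — after: cnt=6, r=6 — load
T1 LOAD — after: cnt=6, r=6 — load
T1 CAS — after: cnt=7, r=6 — ok
T0 CAS — after: cnt=7, r=6 — retry
T0 LOAD — after: cnt=7, r=7 — load
T0 CAS — after: cnt=8, r=7 — ok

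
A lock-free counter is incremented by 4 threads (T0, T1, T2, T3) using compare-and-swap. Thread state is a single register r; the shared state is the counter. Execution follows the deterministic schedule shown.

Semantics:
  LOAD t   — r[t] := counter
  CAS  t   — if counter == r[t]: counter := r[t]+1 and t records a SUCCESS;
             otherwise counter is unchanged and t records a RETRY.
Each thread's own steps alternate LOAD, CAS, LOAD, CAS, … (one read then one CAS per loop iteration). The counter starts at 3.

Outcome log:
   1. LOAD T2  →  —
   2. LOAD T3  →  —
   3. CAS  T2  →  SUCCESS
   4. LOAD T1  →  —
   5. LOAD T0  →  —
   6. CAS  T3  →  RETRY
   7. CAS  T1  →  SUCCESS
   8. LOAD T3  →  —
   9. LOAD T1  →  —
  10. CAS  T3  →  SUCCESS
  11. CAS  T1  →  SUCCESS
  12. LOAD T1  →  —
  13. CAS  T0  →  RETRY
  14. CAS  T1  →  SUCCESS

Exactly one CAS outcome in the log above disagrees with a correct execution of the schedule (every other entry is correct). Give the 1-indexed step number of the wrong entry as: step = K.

step = 11

Correct run:
1. LOAD T2 → mem=3 r[T2]=3 [LOAD]
2. LOAD T3 → mem=3 r[T3]=3 [LOAD]
3. CAS T2 → mem=4 r[T2]=3 [OK]
4. LOAD T1 → mem=4 r[T1]=4 [LOAD]
5. LOAD T0 → mem=4 r[T0]=4 [LOAD]
6. CAS T3 → mem=4 r[T3]=3 [RETRY]
7. CAS T1 → mem=5 r[T1]=4 [OK]
8. LOAD T3 → mem=5 r[T3]=5 [LOAD]
9. LOAD T1 → mem=5 r[T1]=5 [LOAD]
10. CAS T3 → mem=6 r[T3]=5 [OK]
11. CAS T1 → mem=6 r[T1]=5 [RETRY]
12. LOAD T1 → mem=6 r[T1]=6 [LOAD]
13. CAS T0 → mem=6 r[T0]=4 [RETRY]
14. CAS T1 → mem=7 r[T1]=6 [OK]
Flip is step 11.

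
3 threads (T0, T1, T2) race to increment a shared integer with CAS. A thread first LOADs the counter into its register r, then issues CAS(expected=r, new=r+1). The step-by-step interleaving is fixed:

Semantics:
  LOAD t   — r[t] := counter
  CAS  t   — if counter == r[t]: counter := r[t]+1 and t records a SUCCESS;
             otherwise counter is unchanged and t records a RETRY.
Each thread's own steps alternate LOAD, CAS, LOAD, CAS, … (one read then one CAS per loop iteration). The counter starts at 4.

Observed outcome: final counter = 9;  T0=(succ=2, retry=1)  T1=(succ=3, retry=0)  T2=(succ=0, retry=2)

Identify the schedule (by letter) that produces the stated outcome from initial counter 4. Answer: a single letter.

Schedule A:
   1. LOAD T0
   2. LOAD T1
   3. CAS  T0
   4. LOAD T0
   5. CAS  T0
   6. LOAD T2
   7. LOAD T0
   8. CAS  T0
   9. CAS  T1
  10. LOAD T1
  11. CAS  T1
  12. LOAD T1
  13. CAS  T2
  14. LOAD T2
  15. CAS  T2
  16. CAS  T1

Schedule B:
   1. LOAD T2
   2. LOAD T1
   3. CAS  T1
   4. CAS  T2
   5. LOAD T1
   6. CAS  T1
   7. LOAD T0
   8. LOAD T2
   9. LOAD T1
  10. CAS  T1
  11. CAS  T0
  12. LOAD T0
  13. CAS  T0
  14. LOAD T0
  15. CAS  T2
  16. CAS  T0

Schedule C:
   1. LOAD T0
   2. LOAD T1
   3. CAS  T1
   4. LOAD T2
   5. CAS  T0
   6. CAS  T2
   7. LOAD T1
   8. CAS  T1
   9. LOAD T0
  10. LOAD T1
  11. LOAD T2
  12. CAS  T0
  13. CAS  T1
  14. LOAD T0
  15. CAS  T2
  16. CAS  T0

Tracing schedule B:
step 1: T2 LOAD ⇒ load; ctr=4 reg=4
step 2: T1 LOAD ⇒ load; ctr=4 reg=4
step 3: T1 CAS ⇒ ok; ctr=5 reg=4
step 4: T2 CAS ⇒ retry; ctr=5 reg=4
step 5: T1 LOAD ⇒ load; ctr=5 reg=5
step 6: T1 CAS ⇒ ok; ctr=6 reg=5
step 7: T0 LOAD ⇒ load; ctr=6 reg=6
step 8: T2 LOAD ⇒ load; ctr=6 reg=6
step 9: T1 LOAD ⇒ load; ctr=6 reg=6
step 10: T1 CAS ⇒ ok; ctr=7 reg=6
step 11: T0 CAS ⇒ retry; ctr=7 reg=6
step 12: T0 LOAD ⇒ load; ctr=7 reg=7
step 13: T0 CAS ⇒ ok; ctr=8 reg=7
step 14: T0 LOAD ⇒ load; ctr=8 reg=8
step 15: T2 CAS ⇒ retry; ctr=8 reg=6
step 16: T0 CAS ⇒ ok; ctr=9 reg=8

B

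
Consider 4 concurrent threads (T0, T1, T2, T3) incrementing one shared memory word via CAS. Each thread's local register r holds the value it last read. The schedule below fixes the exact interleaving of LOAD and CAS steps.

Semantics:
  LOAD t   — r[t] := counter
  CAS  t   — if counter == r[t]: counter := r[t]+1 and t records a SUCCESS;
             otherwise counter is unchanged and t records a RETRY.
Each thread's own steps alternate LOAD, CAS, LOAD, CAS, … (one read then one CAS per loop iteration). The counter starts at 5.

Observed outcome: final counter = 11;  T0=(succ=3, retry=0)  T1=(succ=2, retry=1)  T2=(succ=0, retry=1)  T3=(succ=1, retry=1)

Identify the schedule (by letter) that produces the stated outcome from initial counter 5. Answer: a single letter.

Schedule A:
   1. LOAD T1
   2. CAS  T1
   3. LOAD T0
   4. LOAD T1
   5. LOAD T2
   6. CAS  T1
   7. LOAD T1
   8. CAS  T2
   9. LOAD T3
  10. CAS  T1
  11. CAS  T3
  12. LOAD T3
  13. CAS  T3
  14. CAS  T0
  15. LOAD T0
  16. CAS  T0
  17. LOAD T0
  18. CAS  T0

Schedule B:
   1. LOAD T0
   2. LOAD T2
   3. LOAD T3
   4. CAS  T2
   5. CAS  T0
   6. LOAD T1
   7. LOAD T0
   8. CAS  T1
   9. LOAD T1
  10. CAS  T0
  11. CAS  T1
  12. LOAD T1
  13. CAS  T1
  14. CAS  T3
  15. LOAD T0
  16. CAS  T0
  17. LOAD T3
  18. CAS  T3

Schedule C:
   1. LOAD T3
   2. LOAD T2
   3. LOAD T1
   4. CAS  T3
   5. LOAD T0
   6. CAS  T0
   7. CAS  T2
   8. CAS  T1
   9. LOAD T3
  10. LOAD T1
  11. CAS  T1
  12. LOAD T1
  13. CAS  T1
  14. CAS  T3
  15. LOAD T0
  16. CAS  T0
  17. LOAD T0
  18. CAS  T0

C

Tracing schedule C:
   1) LOAD T3:  M=5  r_T3=5
   2) LOAD T2:  M=5  r_T2=5
   3) LOAD T1:  M=5  r_T1=5
   4) CAS  T3:  M=6  r_T3=5 ✓
   5) LOAD T0:  M=6  r_T0=6
   6) CAS  T0:  M=7  r_T0=6 ✓
   7) CAS  T2:  M=7  r_T2=5 ✗
   8) CAS  T1:  M=7  r_T1=5 ✗
   9) LOAD T3:  M=7  r_T3=7
  10) LOAD T1:  M=7  r_T1=7
  11) CAS  T1:  M=8  r_T1=7 ✓
  12) LOAD T1:  M=8  r_T1=8
  13) CAS  T1:  M=9  r_T1=8 ✓
  14) CAS  T3:  M=9  r_T3=7 ✗
  15) LOAD T0:  M=9  r_T0=9
  16) CAS  T0:  M=10  r_T0=9 ✓
  17) LOAD T0:  M=10  r_T0=10
  18) CAS  T0:  M=11  r_T0=10 ✓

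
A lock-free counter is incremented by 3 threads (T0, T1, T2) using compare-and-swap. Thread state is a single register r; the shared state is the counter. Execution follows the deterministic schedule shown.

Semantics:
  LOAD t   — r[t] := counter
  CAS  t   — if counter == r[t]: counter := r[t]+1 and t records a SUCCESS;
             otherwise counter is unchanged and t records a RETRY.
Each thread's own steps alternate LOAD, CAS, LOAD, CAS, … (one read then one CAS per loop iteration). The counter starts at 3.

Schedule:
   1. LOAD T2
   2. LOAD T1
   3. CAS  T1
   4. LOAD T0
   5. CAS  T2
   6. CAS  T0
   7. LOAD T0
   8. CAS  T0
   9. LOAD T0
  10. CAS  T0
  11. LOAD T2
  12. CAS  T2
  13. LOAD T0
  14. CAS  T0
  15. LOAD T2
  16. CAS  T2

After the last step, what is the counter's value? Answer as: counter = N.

step 1: T2 LOAD ⇒ load; ctr=3 reg=3
step 2: T1 LOAD ⇒ load; ctr=3 reg=3
step 3: T1 CAS ⇒ ok; ctr=4 reg=3
step 4: T0 LOAD ⇒ load; ctr=4 reg=4
step 5: T2 CAS ⇒ retry; ctr=4 reg=3
step 6: T0 CAS ⇒ ok; ctr=5 reg=4
step 7: T0 LOAD ⇒ load; ctr=5 reg=5
step 8: T0 CAS ⇒ ok; ctr=6 reg=5
step 9: T0 LOAD ⇒ load; ctr=6 reg=6
step 10: T0 CAS ⇒ ok; ctr=7 reg=6
step 11: T2 LOAD ⇒ load; ctr=7 reg=7
step 12: T2 CAS ⇒ ok; ctr=8 reg=7
step 13: T0 LOAD ⇒ load; ctr=8 reg=8
step 14: T0 CAS ⇒ ok; ctr=9 reg=8
step 15: T2 LOAD ⇒ load; ctr=9 reg=9
step 16: T2 CAS ⇒ ok; ctr=10 reg=9

counter = 10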